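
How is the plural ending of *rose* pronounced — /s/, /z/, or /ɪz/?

The stem *rose* ends in a sibilant (/s, z, ʃ, ʒ, tʃ, dʒ/).
The plural suffix surfaces as /ɪz/ after sibilants, /s/ after other voiceless consonants, and /z/ after other voiced sounds.
So the plural -s on *rose* is pronounced /ɪz/.

/ɪz/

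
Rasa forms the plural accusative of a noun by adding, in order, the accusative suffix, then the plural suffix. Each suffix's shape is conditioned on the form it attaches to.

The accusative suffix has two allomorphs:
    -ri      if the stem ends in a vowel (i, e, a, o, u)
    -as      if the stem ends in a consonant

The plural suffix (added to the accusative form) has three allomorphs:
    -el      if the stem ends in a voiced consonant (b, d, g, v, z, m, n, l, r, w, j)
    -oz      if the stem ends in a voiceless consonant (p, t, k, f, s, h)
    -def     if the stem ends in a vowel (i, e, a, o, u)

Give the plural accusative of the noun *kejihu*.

kejihuridef

*kejihu*: final sound = /u/, a vowel → -ri → *kejihuri*.
The final sound of the accusative form *kejihuri* is /i/, which is a vowel, so the plural suffix is -def, giving *kejihuridef*.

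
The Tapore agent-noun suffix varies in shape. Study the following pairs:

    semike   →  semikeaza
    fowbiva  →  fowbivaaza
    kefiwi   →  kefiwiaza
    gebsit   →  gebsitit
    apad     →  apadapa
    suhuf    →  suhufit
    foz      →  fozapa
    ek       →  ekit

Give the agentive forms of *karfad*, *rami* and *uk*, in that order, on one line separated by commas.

karfadapa, ramiaza, ukit

The pattern is voicing of the final sound: -it when the stem ends in a voiceless consonant (*gebsit*, *suhuf*, *ek*); -apa when the stem ends in a voiced consonant (*apad*, *foz*); -aza when the stem ends in a vowel (*semike*, *fowbiva*, *kefiwi*).
The final sound of *karfad* is /d/, which is a voiced consonant, so the suffix is -apa, giving *karfadapa*.
The final sound of *rami* is /i/, which is a vowel, so the suffix is -aza, giving *ramiaza*.
The final sound of *uk* is /k/, which is a voiceless consonant, so the suffix is -it, giving *ukit*.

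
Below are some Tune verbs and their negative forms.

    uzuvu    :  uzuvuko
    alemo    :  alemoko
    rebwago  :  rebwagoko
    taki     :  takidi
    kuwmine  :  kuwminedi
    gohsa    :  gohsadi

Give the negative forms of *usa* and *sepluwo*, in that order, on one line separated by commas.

Looking at the last vowel of each stem: -ko when the last vowel of the stem is a rounded vowel (*uzuvu*, *alemo*, *rebwago*); -di when the last vowel of the stem is an unrounded vowel (*taki*, *kuwmine*, *gohsa*).
*usa* — last vowel /a/ (an unrounded vowel) → -di → *usadi*.
*sepluwo*: last vowel = /o/, a rounded vowel → -ko → *sepluwoko*.

usadi, sepluwoko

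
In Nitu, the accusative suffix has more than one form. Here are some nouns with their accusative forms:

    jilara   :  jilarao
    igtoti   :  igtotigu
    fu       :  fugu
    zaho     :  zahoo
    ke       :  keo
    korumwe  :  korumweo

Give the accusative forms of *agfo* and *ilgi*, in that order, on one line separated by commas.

agfoo, ilgigu

The alternation tracks the last vowel of the stem — -gu when the last vowel of the stem is a high vowel (*igtoti*, *fu*); -o when the last vowel of the stem is a non-high vowel (*jilara*, *zaho*, *ke*, *korumwe*).
Since the last vowel of *agfo* is /o/ (a non-high vowel), it takes -o, giving *agfoo*.
The last vowel of *ilgi* is /i/, which is a high vowel, so the suffix is -gu, giving *ilgigu*.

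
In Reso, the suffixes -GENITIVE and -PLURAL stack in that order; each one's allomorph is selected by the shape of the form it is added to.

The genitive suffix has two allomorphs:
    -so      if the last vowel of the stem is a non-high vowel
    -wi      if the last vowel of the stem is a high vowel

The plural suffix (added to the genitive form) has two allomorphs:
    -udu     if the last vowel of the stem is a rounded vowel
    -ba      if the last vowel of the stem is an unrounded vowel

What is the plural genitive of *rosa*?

Since the last vowel of *rosa* is /a/ (a non-high vowel), it takes -so, giving *rosaso*.
The genitive form *rosaso*: last vowel = /o/, a rounded vowel → -udu → *rosasoudu*.

rosasoudu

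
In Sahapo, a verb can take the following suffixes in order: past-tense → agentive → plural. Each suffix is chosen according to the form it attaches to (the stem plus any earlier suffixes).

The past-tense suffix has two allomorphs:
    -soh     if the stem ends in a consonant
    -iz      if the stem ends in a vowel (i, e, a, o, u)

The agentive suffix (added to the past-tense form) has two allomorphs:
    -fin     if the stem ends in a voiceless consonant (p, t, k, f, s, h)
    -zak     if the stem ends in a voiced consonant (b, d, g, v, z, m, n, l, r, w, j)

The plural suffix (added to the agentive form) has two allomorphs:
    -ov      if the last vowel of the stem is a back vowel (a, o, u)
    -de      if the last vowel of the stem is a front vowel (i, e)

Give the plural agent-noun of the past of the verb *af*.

Since the final sound of *af* is /f/ (a consonant), it takes -soh, giving *afsoh*.
Since the final consonant of the past-tense form *afsoh* is /h/ (voiceless), it takes -fin, giving *afsohfin*.
Since the last vowel of the agentive form *afsohfin* is /i/ (a front vowel), it takes -de, giving *afsohfinde*.

afsohfinde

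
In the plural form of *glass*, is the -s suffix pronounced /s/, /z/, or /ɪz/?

/ɪz/

The stem *glass* ends in a sibilant (/s, z, ʃ, ʒ, tʃ, dʒ/).
The plural suffix surfaces as /ɪz/ after sibilants, /s/ after other voiceless consonants, and /z/ after other voiced sounds.
So the plural -s on *glass* is pronounced /ɪz/.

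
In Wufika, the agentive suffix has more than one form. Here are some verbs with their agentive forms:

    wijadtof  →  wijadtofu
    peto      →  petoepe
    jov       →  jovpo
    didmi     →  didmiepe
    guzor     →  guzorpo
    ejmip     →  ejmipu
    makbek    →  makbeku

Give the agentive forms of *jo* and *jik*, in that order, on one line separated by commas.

Looking at the final sound of each stem: -u when the stem ends in a voiceless consonant (*wijadtof*, *ejmip*, *makbek*); -po when the stem ends in a voiced consonant (*jov*, *guzor*); -epe when the stem ends in a vowel (*peto*, *didmi*).
Since the final sound of *jo* is /o/ (a vowel), it takes -epe, giving *joepe*.
Since the final sound of *jik* is /k/ (a voiceless consonant), it takes -u, giving *jiku*.

joepe, jiku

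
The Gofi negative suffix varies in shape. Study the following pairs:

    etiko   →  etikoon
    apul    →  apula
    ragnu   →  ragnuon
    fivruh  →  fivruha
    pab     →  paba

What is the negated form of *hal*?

hala

Looking at the final sound of each stem: -a when the stem ends in a consonant (*apul*, *fivruh*, *pab*); -on when the stem ends in a vowel (*etiko*, *ragnu*).
Since the final sound of *hal* is /l/ (a consonant), it takes -a, giving *hala*.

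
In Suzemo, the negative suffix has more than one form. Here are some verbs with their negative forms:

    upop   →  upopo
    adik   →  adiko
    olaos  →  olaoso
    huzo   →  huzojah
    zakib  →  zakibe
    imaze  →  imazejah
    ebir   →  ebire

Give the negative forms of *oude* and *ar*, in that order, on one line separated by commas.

oudejah, are

The suffix is conditioned by the final sound: -o when the stem ends in a voiceless consonant (*upop*, *adik*, *olaos*); -e when the stem ends in a voiced consonant (*zakib*, *ebir*); -jah when the stem ends in a vowel (*huzo*, *imaze*).
The final sound of *oude* is /e/, which is a vowel, so the suffix is -jah, giving *oudejah*.
*ar*: final sound = /r/, a voiced consonant → -e → *are*.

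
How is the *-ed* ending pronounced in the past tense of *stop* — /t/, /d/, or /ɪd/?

/t/

The stem *stop* ends in a voiceless consonant other than /t/.
The -ed suffix is realized as /ɪd/ after /t, d/; as /t/ after other voiceless consonants; and as /d/ after other voiced sounds.
So -ed on *stop* is pronounced /t/.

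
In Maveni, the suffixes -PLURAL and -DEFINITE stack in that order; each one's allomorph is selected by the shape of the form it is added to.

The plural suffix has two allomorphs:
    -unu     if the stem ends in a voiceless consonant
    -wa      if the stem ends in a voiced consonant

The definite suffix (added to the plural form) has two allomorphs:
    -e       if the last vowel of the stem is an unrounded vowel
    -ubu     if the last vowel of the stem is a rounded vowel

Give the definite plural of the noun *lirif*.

The final consonant of *lirif* is /f/, which is voiceless, so the plural suffix is -unu, giving *lirifunu*.
Since the last vowel of the plural form *lirifunu* is /u/ (a rounded vowel), it takes -ubu, giving *lirifunuubu*.

lirifunuubu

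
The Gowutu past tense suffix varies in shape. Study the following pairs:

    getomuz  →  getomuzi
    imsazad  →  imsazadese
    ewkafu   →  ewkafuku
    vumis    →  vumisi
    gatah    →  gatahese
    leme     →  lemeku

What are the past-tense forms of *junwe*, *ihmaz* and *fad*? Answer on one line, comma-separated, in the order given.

junweku, ihmazi, fadese

Looking at the final sound of each stem: -i when the stem ends in a sibilant (*getomuz*, *vumis*); -ese when the stem ends in a non-sibilant consonant (*imsazad*, *gatah*); -ku when the stem ends in a vowel (*ewkafu*, *leme*).
*junwe* — final sound /e/ (a vowel) → -ku → *junweku*.
The final sound of *ihmaz* is /z/, which is a sibilant, so the suffix is -i, giving *ihmazi*.
The final sound of *fad* is /d/, which is a non-sibilant consonant, so the suffix is -ese, giving *fadese*.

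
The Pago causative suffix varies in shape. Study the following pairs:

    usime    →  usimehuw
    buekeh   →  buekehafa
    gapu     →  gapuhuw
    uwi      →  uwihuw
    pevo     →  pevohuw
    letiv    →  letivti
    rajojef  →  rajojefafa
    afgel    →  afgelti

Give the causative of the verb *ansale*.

Looking at the final sound of each stem: -afa when the stem ends in a voiceless consonant (*buekeh*, *rajojef*); -ti when the stem ends in a voiced consonant (*letiv*, *afgel*); -huw when the stem ends in a vowel (*usime*, *gapu*, *uwi*, *pevo*).
The final sound of *ansale* is /e/, which is a vowel, so the suffix is -huw, giving *ansalehuw*.

ansalehuw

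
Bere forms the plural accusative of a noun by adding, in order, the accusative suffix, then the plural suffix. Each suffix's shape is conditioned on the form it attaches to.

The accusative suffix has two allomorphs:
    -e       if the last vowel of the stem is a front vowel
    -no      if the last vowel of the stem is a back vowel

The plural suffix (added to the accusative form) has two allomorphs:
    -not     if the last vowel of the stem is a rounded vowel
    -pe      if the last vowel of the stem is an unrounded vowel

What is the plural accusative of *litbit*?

Since the last vowel of *litbit* is /i/ (a front vowel), it takes -e, giving *litbite*.
The last vowel of the accusative form *litbite* is /e/, which is an unrounded vowel, so the plural suffix is -pe, giving *litbitepe*.

litbitepe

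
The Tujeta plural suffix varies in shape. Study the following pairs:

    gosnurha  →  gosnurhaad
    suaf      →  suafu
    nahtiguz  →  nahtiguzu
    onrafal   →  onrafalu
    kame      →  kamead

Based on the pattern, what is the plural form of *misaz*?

The alternation tracks the final sound of the stem — -u when the stem ends in a consonant (*suaf*, *nahtiguz*, *onrafal*); -ad when the stem ends in a vowel (*gosnurha*, *kame*).
Since the final sound of *misaz* is /z/ (a consonant), it takes -u, giving *misazu*.

misazu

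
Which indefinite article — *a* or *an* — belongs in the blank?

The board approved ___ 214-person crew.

a

The indefinite article is chosen by the initial *sound* of the following word, not its spelling.
The number *214* is spoken "two hundred …", beginning with /tuː/ — a consonant sound.
So the article is *a*: The board approved a 214-person crew.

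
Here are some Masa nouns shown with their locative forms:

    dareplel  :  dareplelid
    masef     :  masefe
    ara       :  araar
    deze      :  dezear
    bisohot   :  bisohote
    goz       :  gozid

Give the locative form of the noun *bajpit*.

The alternation tracks the final sound of the stem — -e when the stem ends in a voiceless consonant (*masef*, *bisohot*); -id when the stem ends in a voiced consonant (*dareplel*, *goz*); -ar when the stem ends in a vowel (*ara*, *deze*).
*bajpit* — final sound /t/ (a voiceless consonant) → -e → *bajpite*.

bajpite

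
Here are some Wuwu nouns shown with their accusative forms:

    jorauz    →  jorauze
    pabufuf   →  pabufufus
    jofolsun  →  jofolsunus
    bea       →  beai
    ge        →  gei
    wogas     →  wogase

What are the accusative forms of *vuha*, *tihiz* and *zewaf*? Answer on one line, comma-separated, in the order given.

vuhai, tihize, zewafus

The suffix is conditioned by the final sound: -e when the stem ends in a sibilant (*jorauz*, *wogas*); -us when the stem ends in a non-sibilant consonant (*pabufuf*, *jofolsun*); -i when the stem ends in a vowel (*bea*, *ge*).
The final sound of *vuha* is /a/, which is a vowel, so the suffix is -i, giving *vuhai*.
Since the final sound of *tihiz* is /z/ (a sibilant), it takes -e, giving *tihize*.
*zewaf*: final sound = /f/, a non-sibilant consonant → -us → *zewafus*.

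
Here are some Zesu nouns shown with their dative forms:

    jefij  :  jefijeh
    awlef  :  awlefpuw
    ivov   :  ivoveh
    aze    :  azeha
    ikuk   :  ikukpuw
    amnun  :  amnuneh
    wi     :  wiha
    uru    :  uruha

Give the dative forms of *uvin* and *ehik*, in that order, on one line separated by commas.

uvineh, ehikpuw

The alternation tracks the final sound of the stem — -puw when the stem ends in a voiceless consonant (*awlef*, *ikuk*); -eh when the stem ends in a voiced consonant (*jefij*, *ivov*, *amnun*); -ha when the stem ends in a vowel (*aze*, *wi*, *uru*).
Since the final sound of *uvin* is /n/ (a voiced consonant), it takes -eh, giving *uvineh*.
*ehik* — final sound /k/ (a voiceless consonant) → -puw → *ehikpuw*.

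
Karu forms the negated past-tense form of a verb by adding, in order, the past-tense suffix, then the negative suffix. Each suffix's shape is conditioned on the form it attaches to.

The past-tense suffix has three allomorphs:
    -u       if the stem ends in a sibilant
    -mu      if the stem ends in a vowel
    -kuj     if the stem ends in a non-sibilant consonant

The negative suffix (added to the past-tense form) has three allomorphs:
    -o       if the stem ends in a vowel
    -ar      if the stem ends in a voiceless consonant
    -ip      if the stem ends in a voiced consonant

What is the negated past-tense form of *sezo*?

sezomuo

Since the final sound of *sezo* is /o/ (a vowel), it takes -mu, giving *sezomu*.
The past-tense form *sezomu*: final sound = /u/, a vowel → -o → *sezomuo*.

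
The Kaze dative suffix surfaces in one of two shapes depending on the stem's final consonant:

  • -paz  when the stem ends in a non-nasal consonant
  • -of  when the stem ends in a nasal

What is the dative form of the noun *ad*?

adpaz

*ad*: final consonant = /d/, non-nasal → -paz → *adpaz*.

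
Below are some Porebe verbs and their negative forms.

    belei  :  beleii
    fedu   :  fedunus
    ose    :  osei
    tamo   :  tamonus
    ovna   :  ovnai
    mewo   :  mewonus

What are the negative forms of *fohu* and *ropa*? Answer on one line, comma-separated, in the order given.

fohunus, ropai

The suffix is conditioned by the last vowel: -nus when the last vowel of the stem is a rounded vowel (*fedu*, *tamo*, *mewo*); -i when the last vowel of the stem is an unrounded vowel (*belei*, *ose*, *ovna*).
Since the last vowel of *fohu* is /u/ (a rounded vowel), it takes -nus, giving *fohunus*.
*ropa*: last vowel = /a/, an unrounded vowel → -i → *ropai*.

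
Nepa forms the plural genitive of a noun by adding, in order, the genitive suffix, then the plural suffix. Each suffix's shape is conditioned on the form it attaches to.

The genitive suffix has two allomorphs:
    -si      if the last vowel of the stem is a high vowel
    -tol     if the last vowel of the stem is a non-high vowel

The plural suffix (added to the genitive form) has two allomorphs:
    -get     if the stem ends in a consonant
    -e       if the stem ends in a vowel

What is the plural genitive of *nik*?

niksie

Since the last vowel of *nik* is /i/ (a high vowel), it takes -si, giving *niksi*.
The genitive form *niksi*: final sound = /i/, a vowel → -e → *niksie*.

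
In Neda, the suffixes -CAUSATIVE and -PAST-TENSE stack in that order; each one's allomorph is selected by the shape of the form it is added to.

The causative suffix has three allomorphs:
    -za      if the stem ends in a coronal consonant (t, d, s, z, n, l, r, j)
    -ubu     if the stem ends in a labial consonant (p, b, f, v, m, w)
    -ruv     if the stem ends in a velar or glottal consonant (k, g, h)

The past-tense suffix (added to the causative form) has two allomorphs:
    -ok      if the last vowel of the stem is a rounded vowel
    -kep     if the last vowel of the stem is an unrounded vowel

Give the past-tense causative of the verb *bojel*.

bojelzakep

*bojel* — final consonant /l/ (coronal) → -za → *bojelza*.
The last vowel of the causative form *bojelza* is /a/, which is an unrounded vowel, so the past-tense suffix is -kep, giving *bojelzakep*.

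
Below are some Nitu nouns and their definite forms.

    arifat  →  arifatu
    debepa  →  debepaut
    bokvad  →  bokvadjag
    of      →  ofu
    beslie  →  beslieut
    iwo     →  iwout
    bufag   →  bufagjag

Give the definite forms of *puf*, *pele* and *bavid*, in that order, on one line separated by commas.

The pattern is voicing of the final sound: -u when the stem ends in a voiceless consonant (*arifat*, *of*); -jag when the stem ends in a voiced consonant (*bokvad*, *bufag*); -ut when the stem ends in a vowel (*debepa*, *beslie*, *iwo*).
*puf* — final sound /f/ (a voiceless consonant) → -u → *pufu*.
Since the final sound of *pele* is /e/ (a vowel), it takes -ut, giving *peleut*.
The final sound of *bavid* is /d/, which is a voiced consonant, so the suffix is -jag, giving *bavidjag*.

pufu, peleut, bavidjag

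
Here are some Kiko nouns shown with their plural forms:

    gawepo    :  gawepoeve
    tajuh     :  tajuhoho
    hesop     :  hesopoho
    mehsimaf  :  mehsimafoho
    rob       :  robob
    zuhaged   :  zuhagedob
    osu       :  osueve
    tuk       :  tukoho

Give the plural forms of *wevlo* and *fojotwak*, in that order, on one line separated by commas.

The pattern is voicing of the final sound: -oho when the stem ends in a voiceless consonant (*tajuh*, *hesop*, *mehsimaf*, *tuk*); -ob when the stem ends in a voiced consonant (*rob*, *zuhaged*); -eve when the stem ends in a vowel (*gawepo*, *osu*).
*wevlo*: final sound = /o/, a vowel → -eve → *wevloeve*.
Since the final sound of *fojotwak* is /k/ (a voiceless consonant), it takes -oho, giving *fojotwakoho*.

wevloeve, fojotwakoho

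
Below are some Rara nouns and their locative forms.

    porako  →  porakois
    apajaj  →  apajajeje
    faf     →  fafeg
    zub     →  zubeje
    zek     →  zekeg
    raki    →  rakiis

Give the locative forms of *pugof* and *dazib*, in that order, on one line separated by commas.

pugofeg, dazibeje

Looking at the final sound of each stem: -eg when the stem ends in a voiceless consonant (*faf*, *zek*); -eje when the stem ends in a voiced consonant (*apajaj*, *zub*); -is when the stem ends in a vowel (*porako*, *raki*).
*pugof*: final sound = /f/, a voiceless consonant → -eg → *pugofeg*.
*dazib*: final sound = /b/, a voiced consonant → -eje → *dazibeje*.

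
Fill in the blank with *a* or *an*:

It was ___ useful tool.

a

The indefinite article is chosen by the initial *sound* of the following word, not its spelling.
*useful* begins with the sound /juː/ (u pronounced /juː/) — a consonant sound.
So the article is *a*: It was a useful tool.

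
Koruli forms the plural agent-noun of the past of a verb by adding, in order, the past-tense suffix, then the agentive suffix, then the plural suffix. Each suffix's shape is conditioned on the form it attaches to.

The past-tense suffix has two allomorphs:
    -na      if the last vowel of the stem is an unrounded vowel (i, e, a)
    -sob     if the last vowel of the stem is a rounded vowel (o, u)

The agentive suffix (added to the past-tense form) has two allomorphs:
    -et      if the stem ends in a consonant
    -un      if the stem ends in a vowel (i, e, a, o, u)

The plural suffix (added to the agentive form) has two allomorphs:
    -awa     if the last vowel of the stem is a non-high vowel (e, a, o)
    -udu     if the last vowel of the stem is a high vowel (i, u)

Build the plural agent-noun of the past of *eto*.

etosobetawa

*eto*: last vowel = /o/, a rounded vowel → -sob → *etosob*.
The past-tense form *etosob*: final sound = /b/, a consonant → -et → *etosobet*.
The last vowel of the agentive form *etosobet* is /e/, which is a non-high vowel, so the plural suffix is -awa, giving *etosobetawa*.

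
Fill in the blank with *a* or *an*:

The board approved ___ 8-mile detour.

The indefinite article is chosen by the initial *sound* of the following word, not its spelling.
The number *8* is spoken "eight", beginning with /eɪt/ — a vowel sound.
So the article is *an*: The board approved an 8-mile detour.

an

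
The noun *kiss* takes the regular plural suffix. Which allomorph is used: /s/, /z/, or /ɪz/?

The stem *kiss* ends in a sibilant (/s, z, ʃ, ʒ, tʃ, dʒ/).
The plural suffix surfaces as /ɪz/ after sibilants, /s/ after other voiceless consonants, and /z/ after other voiced sounds.
So the plural -s on *kiss* is pronounced /ɪz/.

/ɪz/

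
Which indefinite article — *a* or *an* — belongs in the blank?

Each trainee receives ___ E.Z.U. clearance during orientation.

The indefinite article is chosen by the initial *sound* of the following word, not its spelling.
The initialism *E.Z.U.* is read letter by letter; the first letter, E, is pronounced /iː/, which begins with a vowel sound.
So the article is *an*: Each trainee receives an E.Z.U. clearance during orientation.

an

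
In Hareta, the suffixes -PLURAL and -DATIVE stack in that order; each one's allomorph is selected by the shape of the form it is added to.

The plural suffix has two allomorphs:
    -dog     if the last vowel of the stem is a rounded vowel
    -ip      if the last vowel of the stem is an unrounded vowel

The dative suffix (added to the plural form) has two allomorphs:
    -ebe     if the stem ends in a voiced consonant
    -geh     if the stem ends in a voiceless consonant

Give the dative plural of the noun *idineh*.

*idineh*: last vowel = /e/, an unrounded vowel → -ip → *idinehip*.
The plural form *idinehip* — final consonant /p/ (voiceless) → -geh → *idinehipgeh*.

idinehipgeh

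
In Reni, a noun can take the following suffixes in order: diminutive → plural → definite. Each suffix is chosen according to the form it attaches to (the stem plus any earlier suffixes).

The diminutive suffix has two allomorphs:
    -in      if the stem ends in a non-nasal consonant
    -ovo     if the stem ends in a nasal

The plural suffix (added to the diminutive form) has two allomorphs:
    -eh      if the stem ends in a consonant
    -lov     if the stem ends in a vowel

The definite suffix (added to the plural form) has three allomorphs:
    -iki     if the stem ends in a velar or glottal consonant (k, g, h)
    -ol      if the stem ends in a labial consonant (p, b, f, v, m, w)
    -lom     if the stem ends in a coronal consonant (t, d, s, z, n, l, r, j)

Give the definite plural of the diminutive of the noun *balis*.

balisinehiki

*balis* — final consonant /s/ (non-nasal) → -in → *balisin*.
The diminutive form *balisin* — final sound /n/ (a consonant) → -eh → *balisineh*.
The plural form *balisineh* — final consonant /h/ (velar/glottal) → -iki → *balisinehiki*.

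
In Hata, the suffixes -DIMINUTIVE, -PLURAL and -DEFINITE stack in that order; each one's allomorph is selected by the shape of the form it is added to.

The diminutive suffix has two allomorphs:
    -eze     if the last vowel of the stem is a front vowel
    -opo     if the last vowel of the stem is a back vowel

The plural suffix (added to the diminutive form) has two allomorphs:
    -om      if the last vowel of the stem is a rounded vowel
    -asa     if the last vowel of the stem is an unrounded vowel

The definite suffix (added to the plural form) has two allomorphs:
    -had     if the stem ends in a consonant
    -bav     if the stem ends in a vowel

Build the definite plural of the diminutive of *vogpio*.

*vogpio* — last vowel /o/ (a back vowel) → -opo → *vogpioopo*.
Since the last vowel of the diminutive form *vogpioopo* is /o/ (a rounded vowel), it takes -om, giving *vogpioopoom*.
Since the final sound of the plural form *vogpioopoom* is /m/ (a consonant), it takes -had, giving *vogpioopoomhad*.

vogpioopoomhad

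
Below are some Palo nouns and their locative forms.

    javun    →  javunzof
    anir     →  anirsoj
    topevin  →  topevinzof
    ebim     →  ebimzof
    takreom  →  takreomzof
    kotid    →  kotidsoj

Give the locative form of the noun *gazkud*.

The alternation tracks the final consonant of the stem — -zof when the stem ends in a nasal (*javun*, *topevin*, *ebim*, *takreom*); -soj when the stem ends in a non-nasal consonant (*anir*, *kotid*).
*gazkud* — final consonant /d/ (non-nasal) → -soj → *gazkudsoj*.

gazkudsoj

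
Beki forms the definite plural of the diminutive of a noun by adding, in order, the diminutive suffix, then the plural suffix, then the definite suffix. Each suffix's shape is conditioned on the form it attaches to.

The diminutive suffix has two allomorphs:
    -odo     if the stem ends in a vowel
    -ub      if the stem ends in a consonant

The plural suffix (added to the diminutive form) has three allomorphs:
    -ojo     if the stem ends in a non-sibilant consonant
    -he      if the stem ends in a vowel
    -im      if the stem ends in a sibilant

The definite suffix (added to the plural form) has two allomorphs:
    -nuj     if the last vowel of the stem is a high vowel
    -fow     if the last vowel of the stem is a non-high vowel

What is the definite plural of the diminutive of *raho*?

Since the final sound of *raho* is /o/ (a vowel), it takes -odo, giving *rahoodo*.
Since the final sound of the diminutive form *rahoodo* is /o/ (a vowel), it takes -he, giving *rahoodohe*.
The plural form *rahoodohe*: last vowel = /e/, a non-high vowel → -fow → *rahoodohefow*.

rahoodohefow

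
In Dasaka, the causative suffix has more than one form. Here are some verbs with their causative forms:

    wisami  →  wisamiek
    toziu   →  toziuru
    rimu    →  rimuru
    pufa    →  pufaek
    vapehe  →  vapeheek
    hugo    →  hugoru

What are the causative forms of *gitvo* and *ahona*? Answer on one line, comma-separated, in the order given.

The suffix is conditioned by the last vowel: -ru when the last vowel of the stem is a rounded vowel (*toziu*, *rimu*, *hugo*); -ek when the last vowel of the stem is an unrounded vowel (*wisami*, *pufa*, *vapehe*).
*gitvo*: last vowel = /o/, a rounded vowel → -ru → *gitvoru*.
*ahona*: last vowel = /a/, an unrounded vowel → -ek → *ahonaek*.

gitvoru, ahonaek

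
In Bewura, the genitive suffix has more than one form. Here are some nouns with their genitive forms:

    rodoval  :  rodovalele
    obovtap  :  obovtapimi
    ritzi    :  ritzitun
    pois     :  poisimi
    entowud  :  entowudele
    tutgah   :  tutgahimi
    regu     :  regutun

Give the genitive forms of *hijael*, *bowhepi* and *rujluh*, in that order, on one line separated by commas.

hijaelele, bowhepitun, rujluhimi

The alternation tracks the final sound of the stem — -imi when the stem ends in a voiceless consonant (*obovtap*, *pois*, *tutgah*); -ele when the stem ends in a voiced consonant (*rodoval*, *entowud*); -tun when the stem ends in a vowel (*ritzi*, *regu*).
*hijael* — final sound /l/ (a voiced consonant) → -ele → *hijaelele*.
Since the final sound of *bowhepi* is /i/ (a vowel), it takes -tun, giving *bowhepitun*.
*rujluh* — final sound /h/ (a voiceless consonant) → -imi → *rujluhimi*.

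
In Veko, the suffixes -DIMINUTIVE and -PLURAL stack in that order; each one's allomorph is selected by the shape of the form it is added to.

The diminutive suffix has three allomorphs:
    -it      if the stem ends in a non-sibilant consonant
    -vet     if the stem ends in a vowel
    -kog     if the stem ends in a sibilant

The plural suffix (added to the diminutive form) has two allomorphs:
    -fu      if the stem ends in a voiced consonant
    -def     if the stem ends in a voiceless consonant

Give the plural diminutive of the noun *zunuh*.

zunuhitdef

*zunuh* — final sound /h/ (a non-sibilant consonant) → -it → *zunuhit*.
The diminutive form *zunuhit* — final consonant /t/ (voiceless) → -def → *zunuhitdef*.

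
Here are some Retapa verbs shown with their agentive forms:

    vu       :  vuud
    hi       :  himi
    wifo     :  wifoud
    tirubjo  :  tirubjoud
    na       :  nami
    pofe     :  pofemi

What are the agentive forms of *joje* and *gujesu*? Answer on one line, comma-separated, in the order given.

The pattern is rounding harmony: -ud when the last vowel of the stem is a rounded vowel (*vu*, *wifo*, *tirubjo*); -mi when the last vowel of the stem is an unrounded vowel (*hi*, *na*, *pofe*).
*joje* — last vowel /e/ (an unrounded vowel) → -mi → *jojemi*.
The last vowel of *gujesu* is /u/, which is a rounded vowel, so the suffix is -ud, giving *gujesuud*.

jojemi, gujesuud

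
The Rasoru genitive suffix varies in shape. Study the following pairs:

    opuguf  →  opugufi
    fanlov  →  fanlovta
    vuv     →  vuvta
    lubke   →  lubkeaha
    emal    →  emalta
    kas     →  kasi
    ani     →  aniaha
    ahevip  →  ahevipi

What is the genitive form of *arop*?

The pattern is voicing of the final sound: -i when the stem ends in a voiceless consonant (*opuguf*, *kas*, *ahevip*); -ta when the stem ends in a voiced consonant (*fanlov*, *vuv*, *emal*); -aha when the stem ends in a vowel (*lubke*, *ani*).
Since the final sound of *arop* is /p/ (a voiceless consonant), it takes -i, giving *aropi*.

aropi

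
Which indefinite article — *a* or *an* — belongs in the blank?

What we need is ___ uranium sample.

a

The indefinite article is chosen by the initial *sound* of the following word, not its spelling.
*uranium* begins with the sound /jʊ/ (u pronounced /jʊ/) — a consonant sound.
So the article is *a*: What we need is a uranium sample.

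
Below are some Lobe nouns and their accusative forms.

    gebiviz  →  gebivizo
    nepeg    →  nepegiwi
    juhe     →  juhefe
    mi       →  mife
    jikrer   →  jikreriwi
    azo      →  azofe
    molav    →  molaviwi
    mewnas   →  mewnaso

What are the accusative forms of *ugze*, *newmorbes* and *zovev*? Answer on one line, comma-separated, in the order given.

The pattern is sibilance of the final sound: -o when the stem ends in a sibilant (*gebiviz*, *mewnas*); -iwi when the stem ends in a non-sibilant consonant (*nepeg*, *jikrer*, *molav*); -fe when the stem ends in a vowel (*juhe*, *mi*, *azo*).
The final sound of *ugze* is /e/, which is a vowel, so the suffix is -fe, giving *ugzefe*.
The final sound of *newmorbes* is /s/, which is a sibilant, so the suffix is -o, giving *newmorbeso*.
The final sound of *zovev* is /v/, which is a non-sibilant consonant, so the suffix is -iwi, giving *zoveviwi*.

ugzefe, newmorbeso, zoveviwi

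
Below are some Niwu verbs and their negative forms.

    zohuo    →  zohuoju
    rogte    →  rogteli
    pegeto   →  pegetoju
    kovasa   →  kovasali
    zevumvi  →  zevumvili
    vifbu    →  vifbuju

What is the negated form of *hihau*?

The alternation tracks the last vowel of the stem — -ju when the last vowel of the stem is a rounded vowel (*zohuo*, *pegeto*, *vifbu*); -li when the last vowel of the stem is an unrounded vowel (*rogte*, *kovasa*, *zevumvi*).
*hihau* — last vowel /u/ (a rounded vowel) → -ju → *hihauju*.

hihauju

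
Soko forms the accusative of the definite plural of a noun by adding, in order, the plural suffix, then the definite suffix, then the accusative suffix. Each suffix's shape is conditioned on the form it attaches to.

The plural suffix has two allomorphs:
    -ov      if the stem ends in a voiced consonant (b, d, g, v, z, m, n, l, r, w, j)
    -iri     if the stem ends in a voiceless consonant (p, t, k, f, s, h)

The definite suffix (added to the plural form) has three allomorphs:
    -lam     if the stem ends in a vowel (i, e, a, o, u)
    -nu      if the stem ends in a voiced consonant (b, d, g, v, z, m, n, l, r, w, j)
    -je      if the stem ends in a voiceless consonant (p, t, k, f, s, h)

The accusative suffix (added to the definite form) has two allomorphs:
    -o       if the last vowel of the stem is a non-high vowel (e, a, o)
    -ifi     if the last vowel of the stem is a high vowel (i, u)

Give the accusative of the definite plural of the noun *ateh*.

atehirilamo

*ateh*: final consonant = /h/, voiceless → -iri → *atehiri*.
The final sound of the plural form *atehiri* is /i/, which is a vowel, so the definite suffix is -lam, giving *atehirilam*.
The definite form *atehirilam* — last vowel /a/ (a non-high vowel) → -o → *atehirilamo*.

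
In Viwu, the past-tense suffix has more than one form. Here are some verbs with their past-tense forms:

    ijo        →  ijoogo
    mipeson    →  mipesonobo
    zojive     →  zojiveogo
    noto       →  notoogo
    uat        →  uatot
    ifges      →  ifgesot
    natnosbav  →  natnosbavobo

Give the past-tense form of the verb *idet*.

idetot

The suffix is conditioned by the final sound: -ot when the stem ends in a voiceless consonant (*uat*, *ifges*); -obo when the stem ends in a voiced consonant (*mipeson*, *natnosbav*); -ogo when the stem ends in a vowel (*ijo*, *zojive*, *noto*).
*idet* — final sound /t/ (a voiceless consonant) → -ot → *idetot*.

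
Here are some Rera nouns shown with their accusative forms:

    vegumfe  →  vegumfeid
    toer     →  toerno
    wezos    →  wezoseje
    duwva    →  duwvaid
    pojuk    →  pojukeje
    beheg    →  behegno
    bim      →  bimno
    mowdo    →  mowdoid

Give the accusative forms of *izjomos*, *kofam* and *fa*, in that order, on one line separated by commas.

The pattern is voicing of the final sound: -eje when the stem ends in a voiceless consonant (*wezos*, *pojuk*); -no when the stem ends in a voiced consonant (*toer*, *beheg*, *bim*); -id when the stem ends in a vowel (*vegumfe*, *duwva*, *mowdo*).
*izjomos* — final sound /s/ (a voiceless consonant) → -eje → *izjomoseje*.
The final sound of *kofam* is /m/, which is a voiced consonant, so the suffix is -no, giving *kofamno*.
Since the final sound of *fa* is /a/ (a vowel), it takes -id, giving *faid*.

izjomoseje, kofamno, faid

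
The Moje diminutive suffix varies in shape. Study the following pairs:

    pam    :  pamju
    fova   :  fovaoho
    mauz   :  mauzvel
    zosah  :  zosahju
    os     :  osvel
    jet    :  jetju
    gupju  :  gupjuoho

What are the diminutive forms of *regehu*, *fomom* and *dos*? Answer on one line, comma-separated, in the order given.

regehuoho, fomomju, dosvel

The pattern is sibilance of the final sound: -vel when the stem ends in a sibilant (*mauz*, *os*); -ju when the stem ends in a non-sibilant consonant (*pam*, *zosah*, *jet*); -oho when the stem ends in a vowel (*fova*, *gupju*).
The final sound of *regehu* is /u/, which is a vowel, so the suffix is -oho, giving *regehuoho*.
*fomom*: final sound = /m/, a non-sibilant consonant → -ju → *fomomju*.
*dos* — final sound /s/ (a sibilant) → -vel → *dosvel*.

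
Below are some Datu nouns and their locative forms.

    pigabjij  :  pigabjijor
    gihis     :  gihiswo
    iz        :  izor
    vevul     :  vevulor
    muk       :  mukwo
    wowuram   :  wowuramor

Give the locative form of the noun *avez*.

Looking at the final consonant of each stem: -wo when the stem ends in a voiceless consonant (*gihis*, *muk*); -or when the stem ends in a voiced consonant (*pigabjij*, *iz*, *vevul*, *wowuram*).
*avez*: final consonant = /z/, voiced → -or → *avezor*.

avezor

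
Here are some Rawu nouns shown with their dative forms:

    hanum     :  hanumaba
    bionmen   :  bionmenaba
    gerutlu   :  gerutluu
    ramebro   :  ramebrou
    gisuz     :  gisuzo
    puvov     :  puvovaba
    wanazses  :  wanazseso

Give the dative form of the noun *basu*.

The suffix is conditioned by the final sound: -o when the stem ends in a sibilant (*gisuz*, *wanazses*); -aba when the stem ends in a non-sibilant consonant (*hanum*, *bionmen*, *puvov*); -u when the stem ends in a vowel (*gerutlu*, *ramebro*).
The final sound of *basu* is /u/, which is a vowel, so the suffix is -u, giving *basuu*.

basuu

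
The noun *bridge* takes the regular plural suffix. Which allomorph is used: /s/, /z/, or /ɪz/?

The stem *bridge* ends in a sibilant (/s, z, ʃ, ʒ, tʃ, dʒ/).
The plural suffix surfaces as /ɪz/ after sibilants, /s/ after other voiceless consonants, and /z/ after other voiced sounds.
So the plural -s on *bridge* is pronounced /ɪz/.

/ɪz/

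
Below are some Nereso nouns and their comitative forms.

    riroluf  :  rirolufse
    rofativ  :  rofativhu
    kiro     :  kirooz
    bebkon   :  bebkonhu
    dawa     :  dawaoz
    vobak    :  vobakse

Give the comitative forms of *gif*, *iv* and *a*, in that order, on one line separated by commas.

gifse, ivhu, aoz

The pattern is voicing of the final sound: -se when the stem ends in a voiceless consonant (*riroluf*, *vobak*); -hu when the stem ends in a voiced consonant (*rofativ*, *bebkon*); -oz when the stem ends in a vowel (*kiro*, *dawa*).
*gif*: final sound = /f/, a voiceless consonant → -se → *gifse*.
*iv*: final sound = /v/, a voiced consonant → -hu → *ivhu*.
*a* — final sound /a/ (a vowel) → -oz → *aoz*.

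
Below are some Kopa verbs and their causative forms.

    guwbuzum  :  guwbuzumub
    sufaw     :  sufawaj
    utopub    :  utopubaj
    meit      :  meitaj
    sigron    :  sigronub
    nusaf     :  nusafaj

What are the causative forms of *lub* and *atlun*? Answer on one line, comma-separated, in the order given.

lubaj, atlunub

The pattern is nasality of the final consonant: -ub when the stem ends in a nasal (*guwbuzum*, *sigron*); -aj when the stem ends in a non-nasal consonant (*sufaw*, *utopub*, *meit*, *nusaf*).
Since the final consonant of *lub* is /b/ (non-nasal), it takes -aj, giving *lubaj*.
*atlun*: final consonant = /n/, a nasal → -ub → *atlunub*.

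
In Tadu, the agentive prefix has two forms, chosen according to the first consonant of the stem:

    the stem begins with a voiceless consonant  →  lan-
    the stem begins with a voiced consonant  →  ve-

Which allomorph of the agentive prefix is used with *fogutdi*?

Since the first consonant of *fogutdi* is /f/ (voiceless), it takes lan-.

lan-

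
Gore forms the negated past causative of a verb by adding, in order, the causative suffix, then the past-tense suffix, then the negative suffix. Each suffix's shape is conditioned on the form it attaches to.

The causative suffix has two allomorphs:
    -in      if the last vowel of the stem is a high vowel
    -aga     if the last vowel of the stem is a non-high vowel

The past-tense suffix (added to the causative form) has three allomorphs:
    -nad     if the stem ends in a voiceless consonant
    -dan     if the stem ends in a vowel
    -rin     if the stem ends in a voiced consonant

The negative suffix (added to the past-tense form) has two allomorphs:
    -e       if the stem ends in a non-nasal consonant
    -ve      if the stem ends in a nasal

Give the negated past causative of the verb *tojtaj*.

tojtajagadanve

*tojtaj*: last vowel = /a/, a non-high vowel → -aga → *tojtajaga*.
The causative form *tojtajaga*: final sound = /a/, a vowel → -dan → *tojtajagadan*.
The past-tense form *tojtajagadan* — final consonant /n/ (a nasal) → -ve → *tojtajagadanve*.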